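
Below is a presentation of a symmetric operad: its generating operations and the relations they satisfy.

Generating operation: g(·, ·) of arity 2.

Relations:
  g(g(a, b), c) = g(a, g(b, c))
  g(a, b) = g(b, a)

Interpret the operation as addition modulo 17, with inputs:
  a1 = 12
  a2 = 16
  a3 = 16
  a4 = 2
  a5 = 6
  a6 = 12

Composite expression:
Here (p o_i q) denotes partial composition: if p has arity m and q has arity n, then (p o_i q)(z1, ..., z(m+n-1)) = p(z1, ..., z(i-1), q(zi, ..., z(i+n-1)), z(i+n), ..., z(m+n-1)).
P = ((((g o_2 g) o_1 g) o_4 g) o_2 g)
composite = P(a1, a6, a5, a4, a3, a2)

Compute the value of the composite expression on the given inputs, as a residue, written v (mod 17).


g(a6, a5) = 1
g(a1, g(a6, a5)) = 13
g(a3, a2) = 15
g(a4, g(a3, a2)) = 0
g(g(a1, g(a6, a5)), g(a4, g(a3, a2))) = 13

13 (mod 17)


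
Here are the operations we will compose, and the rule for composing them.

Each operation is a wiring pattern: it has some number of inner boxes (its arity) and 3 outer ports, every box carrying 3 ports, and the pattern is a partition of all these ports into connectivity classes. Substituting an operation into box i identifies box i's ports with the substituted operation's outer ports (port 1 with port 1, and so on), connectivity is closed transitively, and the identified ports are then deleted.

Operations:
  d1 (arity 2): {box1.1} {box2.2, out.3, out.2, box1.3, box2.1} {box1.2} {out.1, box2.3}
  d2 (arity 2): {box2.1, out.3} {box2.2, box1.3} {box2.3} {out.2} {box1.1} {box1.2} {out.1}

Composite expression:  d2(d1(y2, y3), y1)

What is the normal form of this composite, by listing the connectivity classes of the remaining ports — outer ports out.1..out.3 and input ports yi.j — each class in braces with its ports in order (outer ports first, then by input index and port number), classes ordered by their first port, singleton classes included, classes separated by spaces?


{out.1} {out.2} {out.3, y1.1} {y1.2, y2.3, y3.1, y3.2} {y1.3} {y2.1} {y2.2} {y3.3}

Treat the ports identified at d2 as solder joints: merge, then drop.
d1 over (y2, y3) gives {out.1, y3.3} {out.2, out.3, y2.3, y3.1, y3.2} {y2.1} {y2.2}, out.j being that stage's outer ports
d2 over (y2, y3, y1) gives {out.1} {out.2} {out.3, y1.1} {y1.2, y2.3, y3.1, y3.2} {y1.3} {y2.1} {y2.2} {y3.3}, out.j being that stage's outer ports


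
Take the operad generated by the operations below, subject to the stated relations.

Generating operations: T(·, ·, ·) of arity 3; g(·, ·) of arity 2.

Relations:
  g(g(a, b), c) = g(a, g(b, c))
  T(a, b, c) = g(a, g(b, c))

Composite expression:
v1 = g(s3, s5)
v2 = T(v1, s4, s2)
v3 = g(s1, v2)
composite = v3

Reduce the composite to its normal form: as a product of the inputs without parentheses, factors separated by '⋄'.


s1 ⋄ s3 ⋄ s5 ⋄ s4 ⋄ s2

Key point: g is associative — brackets drop, the s-order remains.
g(s3, s5) reduces to s3 ⋄ s5
T(g(s3, s5), s4, s2) reduces to s3 ⋄ s5 ⋄ s4 ⋄ s2
g(s1, T(g(s3, s5), s4, s2)) reduces to s1 ⋄ s3 ⋄ s5 ⋄ s4 ⋄ s2


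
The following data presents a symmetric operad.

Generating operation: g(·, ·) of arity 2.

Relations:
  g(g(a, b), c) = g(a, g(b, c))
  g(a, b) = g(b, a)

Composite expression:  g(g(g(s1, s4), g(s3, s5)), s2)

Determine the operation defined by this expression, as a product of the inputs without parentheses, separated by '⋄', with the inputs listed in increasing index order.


s1 ⋄ s2 ⋄ s3 ⋄ s4 ⋄ s5


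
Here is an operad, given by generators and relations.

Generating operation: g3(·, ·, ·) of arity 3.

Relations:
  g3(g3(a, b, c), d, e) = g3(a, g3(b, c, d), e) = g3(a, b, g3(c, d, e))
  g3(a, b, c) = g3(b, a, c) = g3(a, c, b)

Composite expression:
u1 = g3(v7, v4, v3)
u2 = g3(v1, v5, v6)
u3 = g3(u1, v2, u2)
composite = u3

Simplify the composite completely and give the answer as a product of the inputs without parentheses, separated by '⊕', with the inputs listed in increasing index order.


v1 ⊕ v2 ⊕ v3 ⊕ v4 ⊕ v5 ⊕ v6 ⊕ v7

With g3 associative and commutative, the v-input set is all that matters.
g3(v7, v4, v3) reduces to v7 ⊕ v4 ⊕ v3
g3(v1, v5, v6) reduces to v1 ⊕ v5 ⊕ v6
g3(g3(v7, v4, v3), v2, g3(v1, v5, v6)) reduces to v7 ⊕ v4 ⊕ v3 ⊕ v2 ⊕ v1 ⊕ v5 ⊕ v6
reordering the factors by index: v1 ⊕ v2 ⊕ v3 ⊕ v4 ⊕ v5 ⊕ v6 ⊕ v7


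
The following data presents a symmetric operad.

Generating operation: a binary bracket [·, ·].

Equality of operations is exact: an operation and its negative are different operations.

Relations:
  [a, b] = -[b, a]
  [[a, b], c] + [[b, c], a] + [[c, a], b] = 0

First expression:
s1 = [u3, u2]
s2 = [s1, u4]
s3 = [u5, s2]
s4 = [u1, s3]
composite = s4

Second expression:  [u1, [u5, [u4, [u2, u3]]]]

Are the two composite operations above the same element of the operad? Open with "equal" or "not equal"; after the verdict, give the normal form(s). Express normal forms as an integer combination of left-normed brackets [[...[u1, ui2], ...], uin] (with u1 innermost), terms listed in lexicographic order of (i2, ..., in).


equal: each reduces to [[[[u1, u2], u3], u4], u5] - [[[[u1, u3], u2], u4], u5] - [[[[u1, u4], u2], u3], u5] + [[[[u1, u4], u3], u2], u5] - [[[[u1, u5], u2], u3], u4] + [[[[u1, u5], u3], u2], u4] + [[[[u1, u5], u4], u2], u3] - [[[[u1, u5], u4], u3], u2]

The first composite normalizes to [[[[u1, u2], u3], u4], u5] - [[[[u1, u3], u2], u4], u5] - [[[[u1, u4], u2], u3], u5] + [[[[u1, u4], u3], u2], u5] - [[[[u1, u5], u2], u3], u4] + [[[[u1, u5], u3], u2], u4] + [[[[u1, u5], u4], u2], u3] - [[[[u1, u5], u4], u3], u2]
The second composite normalizes to [[[[u1, u2], u3], u4], u5] - [[[[u1, u3], u2], u4], u5] - [[[[u1, u4], u2], u3], u5] + [[[[u1, u4], u3], u2], u5] - [[[[u1, u5], u2], u3], u4] + [[[[u1, u5], u3], u2], u4] + [[[[u1, u5], u4], u2], u3] - [[[[u1, u5], u4], u3], u2]
Same normal form: equal.


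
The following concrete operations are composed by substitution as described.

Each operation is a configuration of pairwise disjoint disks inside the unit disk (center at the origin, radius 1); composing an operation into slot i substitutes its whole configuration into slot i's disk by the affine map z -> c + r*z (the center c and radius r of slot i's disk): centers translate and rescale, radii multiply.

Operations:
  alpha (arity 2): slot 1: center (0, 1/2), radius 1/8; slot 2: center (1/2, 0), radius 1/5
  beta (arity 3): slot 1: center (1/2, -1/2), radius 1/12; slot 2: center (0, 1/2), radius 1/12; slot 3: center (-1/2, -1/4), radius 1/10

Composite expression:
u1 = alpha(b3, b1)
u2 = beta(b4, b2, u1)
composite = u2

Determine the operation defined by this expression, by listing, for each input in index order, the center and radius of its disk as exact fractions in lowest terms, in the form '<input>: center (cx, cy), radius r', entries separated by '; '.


Only the slot chain above each b matters under beta; compose those maps.
b4: after 1 affine step, its disk has center (1/2, -1/2), radius 1/12
b2: after 1 affine step, its disk has center (0, 1/2), radius 1/12
b3: after 2 affine steps, its disk has center (-1/2, -1/5), radius 1/80
b1: after 2 affine steps, its disk has center (-9/20, -1/4), radius 1/50

b1: center (-9/20, -1/4), radius 1/50; b2: center (0, 1/2), radius 1/12; b3: center (-1/2, -1/5), radius 1/80; b4: center (1/2, -1/2), radius 1/12


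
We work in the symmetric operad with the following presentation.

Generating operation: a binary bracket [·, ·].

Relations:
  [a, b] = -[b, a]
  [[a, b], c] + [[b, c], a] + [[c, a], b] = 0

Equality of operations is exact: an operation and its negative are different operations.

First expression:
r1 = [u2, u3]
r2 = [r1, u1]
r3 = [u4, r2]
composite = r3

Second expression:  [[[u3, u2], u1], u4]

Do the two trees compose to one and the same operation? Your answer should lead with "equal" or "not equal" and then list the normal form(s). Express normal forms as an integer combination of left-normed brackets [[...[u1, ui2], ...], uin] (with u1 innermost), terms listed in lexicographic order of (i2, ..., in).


equal; both compose to [[[u1, u2], u3], u4] - [[[u1, u3], u2], u4]

The first expression reduces to [[[u1, u2], u3], u4] - [[[u1, u3], u2], u4]
The second expression reduces to [[[u1, u2], u3], u4] - [[[u1, u3], u2], u4]
Both agree, so they are equal.


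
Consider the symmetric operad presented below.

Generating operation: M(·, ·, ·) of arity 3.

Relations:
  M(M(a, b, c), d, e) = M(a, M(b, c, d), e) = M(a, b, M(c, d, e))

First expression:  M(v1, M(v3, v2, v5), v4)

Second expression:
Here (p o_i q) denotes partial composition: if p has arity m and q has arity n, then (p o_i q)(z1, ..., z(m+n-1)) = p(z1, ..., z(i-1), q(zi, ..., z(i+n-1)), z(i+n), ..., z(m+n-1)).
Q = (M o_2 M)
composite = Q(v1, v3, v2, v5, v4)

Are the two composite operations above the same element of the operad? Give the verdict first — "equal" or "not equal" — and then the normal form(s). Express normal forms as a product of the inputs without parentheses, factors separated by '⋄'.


The first composite normalizes to v1 ⋄ v3 ⋄ v2 ⋄ v5 ⋄ v4
The second composite normalizes to v1 ⋄ v3 ⋄ v2 ⋄ v5 ⋄ v4
Same normal form: equal.

equal: each reduces to v1 ⋄ v3 ⋄ v2 ⋄ v5 ⋄ v4


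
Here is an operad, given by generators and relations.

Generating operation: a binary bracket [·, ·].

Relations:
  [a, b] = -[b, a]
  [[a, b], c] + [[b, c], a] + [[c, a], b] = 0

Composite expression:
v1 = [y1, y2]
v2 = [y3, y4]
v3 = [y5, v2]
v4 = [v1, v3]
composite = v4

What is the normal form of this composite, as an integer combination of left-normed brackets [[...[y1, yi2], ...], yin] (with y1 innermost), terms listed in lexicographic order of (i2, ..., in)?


-[[[[y1, y2], y3], y4], y5] + [[[[y1, y2], y4], y3], y5] + [[[[y1, y2], y5], y3], y4] - [[[[y1, y2], y5], y4], y3]

A multilinear Lie element is pinned by y1-initial words (y1 innermost).
Composite bracket: [[y1, y2], [y5, [y3, y4]]]
Under [a, b] = ab - ba we get 16 signed associative words (2^4 = 16).
Only words starting with y1 matter:
  the word y1y2y3y4y5 carries sign -1 and contributes -[[[[y1, y2], y3], y4], y5]
  the word y1y2y4y3y5 carries sign +1 and contributes +[[[[y1, y2], y4], y3], y5]
  the word y1y2y5y3y4 carries sign +1 and contributes +[[[[y1, y2], y5], y3], y4]
  the word y1y2y5y4y3 carries sign -1 and contributes -[[[[y1, y2], y5], y4], y3]


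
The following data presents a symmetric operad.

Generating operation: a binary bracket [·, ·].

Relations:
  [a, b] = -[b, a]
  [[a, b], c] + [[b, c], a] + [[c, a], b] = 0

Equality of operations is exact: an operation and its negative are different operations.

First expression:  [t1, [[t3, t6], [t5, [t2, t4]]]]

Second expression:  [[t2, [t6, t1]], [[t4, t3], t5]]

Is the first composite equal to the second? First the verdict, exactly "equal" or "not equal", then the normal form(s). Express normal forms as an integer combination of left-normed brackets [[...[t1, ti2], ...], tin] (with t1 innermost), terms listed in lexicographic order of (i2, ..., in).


Reducing the first expression gives [[[[[t1, t2], t4], t5], t3], t6] - [[[[[t1, t2], t4], t5], t6], t3] - [[[[[t1, t3], t6], t2], t4], t5] + [[[[[t1, t3], t6], t4], t2], t5] + [[[[[t1, t3], t6], t5], t2], t4] - [[[[[t1, t3], t6], t5], t4], t2] - [[[[[t1, t4], t2], t5], t3], t6] + [[[[[t1, t4], t2], t5], t6], t3] - [[[[[t1, t5], t2], t4], t3], t6] + [[[[[t1, t5], t2], t4], t6], t3] + [[[[[t1, t5], t4], t2], t3], t6] - [[[[[t1, t5], t4], t2], t6], t3] + [[[[[t1, t6], t3], t2], t4], t5] - [[[[[t1, t6], t3], t4], t2], t5] - [[[[[t1, t6], t3], t5], t2], t4] + [[[[[t1, t6], t3], t5], t4], t2]
Reducing the second expression gives -[[[[[t1, t6], t2], t3], t4], t5] + [[[[[t1, t6], t2], t4], t3], t5] + [[[[[t1, t6], t2], t5], t3], t4] - [[[[[t1, t6], t2], t5], t4], t3]
The normal forms differ: not equal.

not equal; first: [[[[[t1, t2], t4], t5], t3], t6] - [[[[[t1, t2], t4], t5], t6], t3] - [[[[[t1, t3], t6], t2], t4], t5] + [[[[[t1, t3], t6], t4], t2], t5] + [[[[[t1, t3], t6], t5], t2], t4] - [[[[[t1, t3], t6], t5], t4], t2] - [[[[[t1, t4], t2], t5], t3], t6] + [[[[[t1, t4], t2], t5], t6], t3] - [[[[[t1, t5], t2], t4], t3], t6] + [[[[[t1, t5], t2], t4], t6], t3] + [[[[[t1, t5], t4], t2], t3], t6] - [[[[[t1, t5], t4], t2], t6], t3] + [[[[[t1, t6], t3], t2], t4], t5] - [[[[[t1, t6], t3], t4], t2], t5] - [[[[[t1, t6], t3], t5], t2], t4] + [[[[[t1, t6], t3], t5], t4], t2]; second: -[[[[[t1, t6], t2], t3], t4], t5] + [[[[[t1, t6], t2], t4], t3], t5] + [[[[[t1, t6], t2], t5], t3], t4] - [[[[[t1, t6], t2], t5], t4], t3]


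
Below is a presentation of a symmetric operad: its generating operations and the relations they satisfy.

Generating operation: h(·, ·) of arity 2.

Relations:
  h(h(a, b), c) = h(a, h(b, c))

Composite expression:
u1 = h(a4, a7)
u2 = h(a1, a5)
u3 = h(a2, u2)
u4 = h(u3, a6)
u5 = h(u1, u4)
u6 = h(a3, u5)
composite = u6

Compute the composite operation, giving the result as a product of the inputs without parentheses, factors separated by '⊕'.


a3 ⊕ a4 ⊕ a7 ⊕ a2 ⊕ a1 ⊕ a5 ⊕ a6

Under associativity of h, the answer is the a's in reading order.
h(a4, a7) reduces to a4 ⊕ a7
h(a1, a5) reduces to a1 ⊕ a5
h(a2, h(a1, a5)) reduces to a2 ⊕ a1 ⊕ a5
h(h(a2, h(a1, a5)), a6) reduces to a2 ⊕ a1 ⊕ a5 ⊕ a6
h(h(a4, a7), h(h(a2, h(a1, a5)), a6)) reduces to a4 ⊕ a7 ⊕ a2 ⊕ a1 ⊕ a5 ⊕ a6
h(a3, h(h(a4, a7), h(h(a2, h(a1, a5)), a6))) reduces to a3 ⊕ a4 ⊕ a7 ⊕ a2 ⊕ a1 ⊕ a5 ⊕ a6


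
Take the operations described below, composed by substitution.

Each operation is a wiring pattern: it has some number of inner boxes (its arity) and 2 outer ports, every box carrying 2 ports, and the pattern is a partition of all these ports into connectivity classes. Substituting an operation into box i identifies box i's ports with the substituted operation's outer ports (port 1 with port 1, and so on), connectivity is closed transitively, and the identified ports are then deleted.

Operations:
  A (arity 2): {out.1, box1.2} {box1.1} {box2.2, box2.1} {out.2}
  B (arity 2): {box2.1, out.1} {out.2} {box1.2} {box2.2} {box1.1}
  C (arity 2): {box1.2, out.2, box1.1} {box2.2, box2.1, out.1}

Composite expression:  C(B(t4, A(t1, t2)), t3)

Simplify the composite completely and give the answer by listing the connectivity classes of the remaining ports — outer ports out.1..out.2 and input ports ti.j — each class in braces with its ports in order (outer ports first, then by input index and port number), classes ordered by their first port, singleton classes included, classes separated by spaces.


{out.1, t3.1, t3.2} {out.2, t1.2} {t1.1} {t2.1, t2.2} {t4.1} {t4.2}

Treat the ports identified at C as solder joints: merge, then drop.
stage A: inputs (t1, t2), connectivity {out.1, t1.2} {out.2} {t1.1} {t2.1, t2.2}, out.j its boundary
stage B: inputs (t4, t1, t2), connectivity {out.1, t1.2} {out.2} {t1.1} {t2.1, t2.2} {t4.1} {t4.2}, out.j its boundary
stage C: inputs (t4, t1, t2, t3), connectivity {out.1, t3.1, t3.2} {out.2, t1.2} {t1.1} {t2.1, t2.2} {t4.1} {t4.2}, out.j its boundary


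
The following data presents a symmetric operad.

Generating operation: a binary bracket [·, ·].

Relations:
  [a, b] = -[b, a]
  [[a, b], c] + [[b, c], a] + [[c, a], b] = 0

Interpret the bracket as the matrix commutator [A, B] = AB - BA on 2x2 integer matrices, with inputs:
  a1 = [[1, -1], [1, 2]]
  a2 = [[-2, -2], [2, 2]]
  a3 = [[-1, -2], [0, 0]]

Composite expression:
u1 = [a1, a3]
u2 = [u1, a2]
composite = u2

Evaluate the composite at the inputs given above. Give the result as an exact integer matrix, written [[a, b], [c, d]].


[[0, -4], [-4, 0]]

[a1, a3] = [[2, 1], [-1, -2]]
[[a1, a3], a2] = [[0, -4], [-4, 0]]


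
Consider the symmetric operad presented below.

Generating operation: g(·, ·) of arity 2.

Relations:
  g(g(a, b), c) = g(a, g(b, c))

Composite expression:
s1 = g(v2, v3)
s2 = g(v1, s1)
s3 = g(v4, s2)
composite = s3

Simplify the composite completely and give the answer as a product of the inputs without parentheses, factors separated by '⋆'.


v4 ⋆ v1 ⋆ v2 ⋆ v3


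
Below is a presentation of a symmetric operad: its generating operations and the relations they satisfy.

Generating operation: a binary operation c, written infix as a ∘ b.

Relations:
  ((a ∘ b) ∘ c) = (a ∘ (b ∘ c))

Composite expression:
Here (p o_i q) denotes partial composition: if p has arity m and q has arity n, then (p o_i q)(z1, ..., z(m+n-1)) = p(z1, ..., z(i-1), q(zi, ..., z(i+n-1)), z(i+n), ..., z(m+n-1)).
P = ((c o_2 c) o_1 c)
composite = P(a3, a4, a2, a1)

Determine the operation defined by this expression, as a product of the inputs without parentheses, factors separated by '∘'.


a3 ∘ a4 ∘ a2 ∘ a1

All parenthesizations of c agree; list the a-inputs left to right.
(a3 ∘ a4) flattens to a3 ∘ a4
(a2 ∘ a1) flattens to a2 ∘ a1
((a3 ∘ a4) ∘ (a2 ∘ a1)) flattens to a3 ∘ a4 ∘ a2 ∘ a1


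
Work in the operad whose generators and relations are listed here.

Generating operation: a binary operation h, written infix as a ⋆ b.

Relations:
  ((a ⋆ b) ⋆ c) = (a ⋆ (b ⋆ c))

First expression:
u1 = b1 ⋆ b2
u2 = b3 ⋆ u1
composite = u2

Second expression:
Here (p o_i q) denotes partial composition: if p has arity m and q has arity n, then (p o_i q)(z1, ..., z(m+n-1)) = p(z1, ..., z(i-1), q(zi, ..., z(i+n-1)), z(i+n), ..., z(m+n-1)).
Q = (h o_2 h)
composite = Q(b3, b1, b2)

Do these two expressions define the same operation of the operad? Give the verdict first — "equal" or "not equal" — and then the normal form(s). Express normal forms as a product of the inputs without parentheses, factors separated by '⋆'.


equal; both compose to b3 ⋆ b1 ⋆ b2

In normal form, the first expression is b3 ⋆ b1 ⋆ b2
In normal form, the second expression is b3 ⋆ b1 ⋆ b2
One common form — equal.


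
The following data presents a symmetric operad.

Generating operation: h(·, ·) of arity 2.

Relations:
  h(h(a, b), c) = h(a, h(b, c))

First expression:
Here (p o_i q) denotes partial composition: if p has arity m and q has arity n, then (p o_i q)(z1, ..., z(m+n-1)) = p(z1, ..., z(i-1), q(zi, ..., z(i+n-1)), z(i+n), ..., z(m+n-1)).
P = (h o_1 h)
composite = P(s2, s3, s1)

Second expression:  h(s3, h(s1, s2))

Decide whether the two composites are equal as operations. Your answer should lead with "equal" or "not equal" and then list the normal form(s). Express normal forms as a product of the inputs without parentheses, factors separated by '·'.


not equal; first: s2 · s3 · s1; second: s3 · s1 · s2


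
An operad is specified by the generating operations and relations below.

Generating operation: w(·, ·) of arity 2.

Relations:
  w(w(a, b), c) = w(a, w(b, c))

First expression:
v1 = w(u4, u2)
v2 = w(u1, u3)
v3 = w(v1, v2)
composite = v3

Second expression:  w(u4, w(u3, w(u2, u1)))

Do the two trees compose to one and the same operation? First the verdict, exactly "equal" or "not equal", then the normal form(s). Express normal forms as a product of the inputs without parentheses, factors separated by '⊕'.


not equal: they reduce to u4 ⊕ u2 ⊕ u1 ⊕ u3 and u4 ⊕ u3 ⊕ u2 ⊕ u1

In normal form, the first expression is u4 ⊕ u2 ⊕ u1 ⊕ u3
In normal form, the second expression is u4 ⊕ u3 ⊕ u2 ⊕ u1
The normal forms differ: not equal.


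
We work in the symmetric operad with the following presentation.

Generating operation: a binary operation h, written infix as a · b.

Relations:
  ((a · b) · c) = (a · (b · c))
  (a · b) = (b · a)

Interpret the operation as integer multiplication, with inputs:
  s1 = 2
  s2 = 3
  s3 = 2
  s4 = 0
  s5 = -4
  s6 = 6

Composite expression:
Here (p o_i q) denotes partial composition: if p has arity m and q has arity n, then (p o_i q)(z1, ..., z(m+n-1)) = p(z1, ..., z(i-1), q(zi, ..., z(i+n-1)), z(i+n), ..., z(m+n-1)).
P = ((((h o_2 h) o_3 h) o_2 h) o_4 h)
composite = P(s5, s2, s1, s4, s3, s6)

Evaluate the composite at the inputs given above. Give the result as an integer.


0

(s2 · s1) = 6
(s4 · s3) = 0
((s4 · s3) · s6) = 0
((s2 · s1) · ((s4 · s3) · s6)) = 0
(s5 · ((s2 · s1) · ((s4 · s3) · s6))) = 0


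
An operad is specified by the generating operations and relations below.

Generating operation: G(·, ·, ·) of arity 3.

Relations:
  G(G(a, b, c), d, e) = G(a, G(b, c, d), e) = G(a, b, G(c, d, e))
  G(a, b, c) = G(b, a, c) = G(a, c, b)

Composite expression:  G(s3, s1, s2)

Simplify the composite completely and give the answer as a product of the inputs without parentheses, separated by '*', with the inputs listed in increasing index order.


Any arrangement under G is one operation, so sort the s-inputs.
G(s3, s1, s2) flattens to s3 * s1 * s2
the factors in increasing index order: s1 * s2 * s3

s1 * s2 * s3


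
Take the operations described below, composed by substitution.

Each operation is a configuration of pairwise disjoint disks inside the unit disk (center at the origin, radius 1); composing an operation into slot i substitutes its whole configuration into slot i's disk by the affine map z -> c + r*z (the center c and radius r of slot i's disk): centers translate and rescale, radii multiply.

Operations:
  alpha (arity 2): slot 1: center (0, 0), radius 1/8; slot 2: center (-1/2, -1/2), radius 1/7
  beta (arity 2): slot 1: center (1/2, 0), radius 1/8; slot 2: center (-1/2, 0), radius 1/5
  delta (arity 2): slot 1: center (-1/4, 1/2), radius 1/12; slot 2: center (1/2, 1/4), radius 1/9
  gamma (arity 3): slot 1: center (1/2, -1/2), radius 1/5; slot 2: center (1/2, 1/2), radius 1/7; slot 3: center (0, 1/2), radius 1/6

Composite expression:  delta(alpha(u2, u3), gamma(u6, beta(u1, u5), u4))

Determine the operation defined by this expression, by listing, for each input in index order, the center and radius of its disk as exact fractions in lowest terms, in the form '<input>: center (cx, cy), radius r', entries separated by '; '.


u1: center (71/126, 11/36), radius 1/504; u2: center (-1/4, 1/2), radius 1/96; u3: center (-7/24, 11/24), radius 1/84; u4: center (1/2, 11/36), radius 1/54; u5: center (23/42, 11/36), radius 1/315; u6: center (5/9, 7/36), radius 1/45

Each u-disk chains the slot maps above it in delta; radii multiply.
for u2, the 2-step affine chain lands on center (-1/4, 1/2), radius 1/96
for u3, the 2-step affine chain lands on center (-7/24, 11/24), radius 1/84
for u6, the 2-step affine chain lands on center (5/9, 7/36), radius 1/45
for u1, the 3-step affine chain lands on center (71/126, 11/36), radius 1/504
for u5, the 3-step affine chain lands on center (23/42, 11/36), radius 1/315
for u4, the 2-step affine chain lands on center (1/2, 11/36), radius 1/54


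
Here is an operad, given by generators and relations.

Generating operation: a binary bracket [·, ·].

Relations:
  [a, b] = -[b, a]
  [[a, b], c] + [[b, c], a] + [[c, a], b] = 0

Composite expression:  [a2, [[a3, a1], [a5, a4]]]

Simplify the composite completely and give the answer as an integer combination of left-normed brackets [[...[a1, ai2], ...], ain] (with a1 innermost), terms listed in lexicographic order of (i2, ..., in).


-[[[[a1, a3], a4], a5], a2] + [[[[a1, a3], a5], a4], a2]


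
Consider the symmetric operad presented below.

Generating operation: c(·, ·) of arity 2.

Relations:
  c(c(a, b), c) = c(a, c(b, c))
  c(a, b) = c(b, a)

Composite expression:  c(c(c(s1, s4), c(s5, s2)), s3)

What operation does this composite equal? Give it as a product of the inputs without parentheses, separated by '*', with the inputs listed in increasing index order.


s1 * s2 * s3 * s4 * s5


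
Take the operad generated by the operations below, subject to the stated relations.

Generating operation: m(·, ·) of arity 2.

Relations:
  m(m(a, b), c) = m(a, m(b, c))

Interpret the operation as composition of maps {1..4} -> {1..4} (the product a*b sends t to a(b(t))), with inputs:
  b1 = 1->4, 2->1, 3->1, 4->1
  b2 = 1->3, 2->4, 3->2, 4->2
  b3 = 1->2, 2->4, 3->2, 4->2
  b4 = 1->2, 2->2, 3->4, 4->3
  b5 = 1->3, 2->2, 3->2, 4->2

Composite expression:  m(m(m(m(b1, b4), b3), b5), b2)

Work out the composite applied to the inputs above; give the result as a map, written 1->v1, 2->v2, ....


1->1, 2->1, 3->1, 4->1

m(b1, b4) = 1->1, 2->1, 3->1, 4->1
m(m(b1, b4), b3) = 1->1, 2->1, 3->1, 4->1
m(m(m(b1, b4), b3), b5) = 1->1, 2->1, 3->1, 4->1
m(m(m(m(b1, b4), b3), b5), b2) = 1->1, 2->1, 3->1, 4->1


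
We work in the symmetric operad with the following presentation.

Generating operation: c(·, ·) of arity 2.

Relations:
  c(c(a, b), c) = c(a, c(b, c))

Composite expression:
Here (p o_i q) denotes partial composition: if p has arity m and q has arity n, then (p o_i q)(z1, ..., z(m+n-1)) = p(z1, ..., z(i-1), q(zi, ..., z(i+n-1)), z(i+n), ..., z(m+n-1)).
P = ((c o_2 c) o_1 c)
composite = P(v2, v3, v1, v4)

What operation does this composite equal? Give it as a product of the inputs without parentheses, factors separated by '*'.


The c-tree's shape is irrelevant; the v-reading-order decides.
c(v2, v3) linearizes to v2 * v3
c(v1, v4) linearizes to v1 * v4
c(c(v2, v3), c(v1, v4)) linearizes to v2 * v3 * v1 * v4

v2 * v3 * v1 * v4


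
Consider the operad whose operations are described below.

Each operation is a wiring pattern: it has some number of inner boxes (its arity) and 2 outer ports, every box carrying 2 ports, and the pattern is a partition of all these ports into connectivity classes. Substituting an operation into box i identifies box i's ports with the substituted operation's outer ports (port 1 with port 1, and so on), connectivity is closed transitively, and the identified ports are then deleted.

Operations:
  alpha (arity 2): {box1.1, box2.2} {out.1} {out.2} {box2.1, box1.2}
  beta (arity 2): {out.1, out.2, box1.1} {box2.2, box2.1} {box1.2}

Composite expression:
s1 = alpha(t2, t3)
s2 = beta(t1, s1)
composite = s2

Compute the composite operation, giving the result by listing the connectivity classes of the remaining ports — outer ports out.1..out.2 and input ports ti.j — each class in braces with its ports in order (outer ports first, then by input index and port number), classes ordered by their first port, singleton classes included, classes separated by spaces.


{out.1, out.2, t1.1} {t1.2} {t2.1, t3.2} {t2.2, t3.1}

Substituting into beta glues patterns; closure does the rest.
after alpha, the pattern on (t2, t3) reads {out.1} {out.2} {t2.1, t3.2} {t2.2, t3.1} (out.j = its outer ports)
after beta, the pattern on (t1, t2, t3) reads {out.1, out.2, t1.1} {t1.2} {t2.1, t3.2} {t2.2, t3.1} (out.j = its outer ports)


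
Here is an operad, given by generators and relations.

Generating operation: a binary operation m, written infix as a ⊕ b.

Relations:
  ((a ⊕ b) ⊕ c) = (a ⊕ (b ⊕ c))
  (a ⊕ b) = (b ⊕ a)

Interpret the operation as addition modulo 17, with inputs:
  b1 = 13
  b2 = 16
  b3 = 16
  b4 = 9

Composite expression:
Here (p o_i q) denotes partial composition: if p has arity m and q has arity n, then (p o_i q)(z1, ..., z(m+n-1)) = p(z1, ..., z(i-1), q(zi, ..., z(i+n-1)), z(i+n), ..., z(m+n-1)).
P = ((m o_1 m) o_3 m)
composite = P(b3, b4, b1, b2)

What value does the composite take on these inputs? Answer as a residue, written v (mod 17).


(b3 ⊕ b4) = 8
(b1 ⊕ b2) = 12
((b3 ⊕ b4) ⊕ (b1 ⊕ b2)) = 3

3 (mod 17)


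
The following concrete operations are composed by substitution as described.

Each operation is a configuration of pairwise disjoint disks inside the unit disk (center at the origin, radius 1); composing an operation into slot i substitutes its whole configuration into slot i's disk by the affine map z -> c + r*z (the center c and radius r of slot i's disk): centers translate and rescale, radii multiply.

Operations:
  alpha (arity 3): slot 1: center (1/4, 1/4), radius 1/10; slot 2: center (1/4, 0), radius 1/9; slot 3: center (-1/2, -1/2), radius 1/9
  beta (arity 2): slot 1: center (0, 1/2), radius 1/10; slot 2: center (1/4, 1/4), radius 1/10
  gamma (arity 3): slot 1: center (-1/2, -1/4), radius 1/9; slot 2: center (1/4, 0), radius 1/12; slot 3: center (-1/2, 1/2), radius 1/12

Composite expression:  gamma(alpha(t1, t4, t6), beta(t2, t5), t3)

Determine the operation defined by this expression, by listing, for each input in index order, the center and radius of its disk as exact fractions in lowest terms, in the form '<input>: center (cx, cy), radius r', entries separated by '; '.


t1: center (-17/36, -2/9), radius 1/90; t2: center (1/4, 1/24), radius 1/120; t3: center (-1/2, 1/2), radius 1/12; t4: center (-17/36, -1/4), radius 1/81; t5: center (13/48, 1/48), radius 1/120; t6: center (-5/9, -11/36), radius 1/81

Nesting under gamma composes maps z -> c + r*z down each t-path.
input t1: applying the 2 nested substitutions gives center (-17/36, -2/9), radius 1/90
input t4: applying the 2 nested substitutions gives center (-17/36, -1/4), radius 1/81
input t6: applying the 2 nested substitutions gives center (-5/9, -11/36), radius 1/81
input t2: applying the 2 nested substitutions gives center (1/4, 1/24), radius 1/120
input t5: applying the 2 nested substitutions gives center (13/48, 1/48), radius 1/120
input t3: applying the 1 nested substitution gives center (-1/2, 1/2), radius 1/12


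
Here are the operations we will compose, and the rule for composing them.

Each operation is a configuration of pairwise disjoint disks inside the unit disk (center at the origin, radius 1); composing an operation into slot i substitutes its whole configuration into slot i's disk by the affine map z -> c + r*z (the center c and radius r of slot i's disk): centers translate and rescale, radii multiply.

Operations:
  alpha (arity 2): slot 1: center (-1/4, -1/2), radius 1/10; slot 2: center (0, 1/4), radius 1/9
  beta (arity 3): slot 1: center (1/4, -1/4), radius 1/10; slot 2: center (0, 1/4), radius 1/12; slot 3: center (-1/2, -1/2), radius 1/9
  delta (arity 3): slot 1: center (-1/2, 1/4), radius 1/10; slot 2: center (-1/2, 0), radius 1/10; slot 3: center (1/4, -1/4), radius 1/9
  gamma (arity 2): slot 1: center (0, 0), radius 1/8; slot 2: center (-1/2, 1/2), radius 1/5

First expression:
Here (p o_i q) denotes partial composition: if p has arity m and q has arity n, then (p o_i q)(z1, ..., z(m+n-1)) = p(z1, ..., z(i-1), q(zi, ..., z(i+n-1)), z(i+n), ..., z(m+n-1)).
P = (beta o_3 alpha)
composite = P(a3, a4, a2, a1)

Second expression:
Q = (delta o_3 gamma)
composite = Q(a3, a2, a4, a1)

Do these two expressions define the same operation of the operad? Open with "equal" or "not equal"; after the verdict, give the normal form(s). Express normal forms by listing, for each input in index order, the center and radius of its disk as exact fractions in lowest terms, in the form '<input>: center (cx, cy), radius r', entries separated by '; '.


not equal; first: a1: center (-1/2, -17/36), radius 1/81; a2: center (-19/36, -5/9), radius 1/90; a3: center (1/4, -1/4), radius 1/10; a4: center (0, 1/4), radius 1/12; second: a1: center (7/36, -7/36), radius 1/45; a2: center (-1/2, 0), radius 1/10; a3: center (-1/2, 1/4), radius 1/10; a4: center (1/4, -1/4), radius 1/72

The first expression reduces to a1: center (-1/2, -17/36), radius 1/81; a2: center (-19/36, -5/9), radius 1/90; a3: center (1/4, -1/4), radius 1/10; a4: center (0, 1/4), radius 1/12
The second expression reduces to a1: center (7/36, -7/36), radius 1/45; a2: center (-1/2, 0), radius 1/10; a3: center (-1/2, 1/4), radius 1/10; a4: center (1/4, -1/4), radius 1/72
They disagree, so not equal.


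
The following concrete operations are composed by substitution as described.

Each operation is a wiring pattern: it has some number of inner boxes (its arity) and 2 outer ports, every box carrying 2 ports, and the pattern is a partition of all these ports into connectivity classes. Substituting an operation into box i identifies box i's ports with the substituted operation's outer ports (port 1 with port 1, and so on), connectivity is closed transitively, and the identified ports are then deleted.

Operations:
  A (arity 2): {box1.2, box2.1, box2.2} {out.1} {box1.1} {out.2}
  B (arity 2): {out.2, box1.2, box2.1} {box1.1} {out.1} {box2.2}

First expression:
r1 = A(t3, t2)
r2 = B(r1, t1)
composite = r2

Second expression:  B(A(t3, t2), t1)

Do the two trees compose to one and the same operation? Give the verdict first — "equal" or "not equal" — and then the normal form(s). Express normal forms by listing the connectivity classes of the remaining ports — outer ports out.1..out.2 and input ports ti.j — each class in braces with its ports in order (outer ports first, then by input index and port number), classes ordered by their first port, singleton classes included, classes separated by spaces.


The first composite normalizes to {out.1} {out.2, t1.1} {t1.2} {t2.1, t2.2, t3.2} {t3.1}
The second composite normalizes to {out.1} {out.2, t1.1} {t1.2} {t2.1, t2.2, t3.2} {t3.1}
Same normal form: equal.

equal — both sides give {out.1} {out.2, t1.1} {t1.2} {t2.1, t2.2, t3.2} {t3.1}


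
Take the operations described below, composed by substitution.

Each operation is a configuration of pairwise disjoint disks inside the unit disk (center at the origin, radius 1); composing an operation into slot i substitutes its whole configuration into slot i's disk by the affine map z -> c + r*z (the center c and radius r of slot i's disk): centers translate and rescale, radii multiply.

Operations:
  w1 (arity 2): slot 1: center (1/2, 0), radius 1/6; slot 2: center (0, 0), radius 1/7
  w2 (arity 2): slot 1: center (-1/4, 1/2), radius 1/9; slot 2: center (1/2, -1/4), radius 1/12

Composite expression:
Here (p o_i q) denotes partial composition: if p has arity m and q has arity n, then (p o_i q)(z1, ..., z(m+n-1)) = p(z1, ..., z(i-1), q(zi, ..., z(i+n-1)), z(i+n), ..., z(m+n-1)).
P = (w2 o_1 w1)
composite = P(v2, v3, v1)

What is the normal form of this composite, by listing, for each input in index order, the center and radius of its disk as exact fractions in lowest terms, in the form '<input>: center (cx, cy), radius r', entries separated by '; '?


v1: center (1/2, -1/4), radius 1/12; v2: center (-7/36, 1/2), radius 1/54; v3: center (-1/4, 1/2), radius 1/63

Below w2, radii multiply path by path; the v-disk centers shift.
v2: after 2 affine steps, its disk has center (-7/36, 1/2), radius 1/54
v3: after 2 affine steps, its disk has center (-1/4, 1/2), radius 1/63
v1: after 1 affine step, its disk has center (1/2, -1/4), radius 1/12


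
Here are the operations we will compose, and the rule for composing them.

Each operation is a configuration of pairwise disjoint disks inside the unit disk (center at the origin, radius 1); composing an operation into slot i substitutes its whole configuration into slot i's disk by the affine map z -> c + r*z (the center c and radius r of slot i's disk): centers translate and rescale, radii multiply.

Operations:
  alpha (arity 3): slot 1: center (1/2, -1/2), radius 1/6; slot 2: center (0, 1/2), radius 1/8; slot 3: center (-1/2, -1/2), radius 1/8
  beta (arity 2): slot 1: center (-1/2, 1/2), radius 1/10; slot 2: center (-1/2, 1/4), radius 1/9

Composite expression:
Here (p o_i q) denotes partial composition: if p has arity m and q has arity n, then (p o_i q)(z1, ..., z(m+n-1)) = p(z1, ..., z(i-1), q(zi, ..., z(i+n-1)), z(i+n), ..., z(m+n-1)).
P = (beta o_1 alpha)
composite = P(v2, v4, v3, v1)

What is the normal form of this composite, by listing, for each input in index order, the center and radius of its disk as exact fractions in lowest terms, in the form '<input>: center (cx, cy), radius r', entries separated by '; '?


Below beta, radii multiply path by path; the v-disk centers shift.
for v2, the 2-step affine chain lands on center (-9/20, 9/20), radius 1/60
for v4, the 2-step affine chain lands on center (-1/2, 11/20), radius 1/80
for v3, the 2-step affine chain lands on center (-11/20, 9/20), radius 1/80
for v1, the 1-step affine chain lands on center (-1/2, 1/4), radius 1/9

v1: center (-1/2, 1/4), radius 1/9; v2: center (-9/20, 9/20), radius 1/60; v3: center (-11/20, 9/20), radius 1/80; v4: center (-1/2, 11/20), radius 1/80


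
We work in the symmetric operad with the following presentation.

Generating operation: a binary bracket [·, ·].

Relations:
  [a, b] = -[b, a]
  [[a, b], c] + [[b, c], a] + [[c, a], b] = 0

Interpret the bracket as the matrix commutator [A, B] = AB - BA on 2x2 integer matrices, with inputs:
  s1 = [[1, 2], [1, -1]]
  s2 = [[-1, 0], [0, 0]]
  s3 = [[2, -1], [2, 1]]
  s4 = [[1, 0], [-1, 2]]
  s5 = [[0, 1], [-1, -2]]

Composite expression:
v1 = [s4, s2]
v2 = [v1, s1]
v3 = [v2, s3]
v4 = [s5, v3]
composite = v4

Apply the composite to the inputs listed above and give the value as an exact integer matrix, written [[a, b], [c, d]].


[s4, s2] = [[0, 0], [1, 0]]
[[s4, s2], s1] = [[-2, 0], [2, 2]]
[[[s4, s2], s1], s3] = [[2, 4], [10, -2]]
[s5, [[[s4, s2], s1], s3]] = [[14, 4], [-24, -14]]

[[14, 4], [-24, -14]]


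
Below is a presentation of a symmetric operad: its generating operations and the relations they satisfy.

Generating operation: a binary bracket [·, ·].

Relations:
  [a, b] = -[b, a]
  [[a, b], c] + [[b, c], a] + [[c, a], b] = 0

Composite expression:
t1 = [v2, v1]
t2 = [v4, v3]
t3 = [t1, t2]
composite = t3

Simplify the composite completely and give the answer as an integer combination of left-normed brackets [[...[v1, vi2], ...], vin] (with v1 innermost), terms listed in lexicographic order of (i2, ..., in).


[[[v1, v2], v3], v4] - [[[v1, v2], v4], v3]

Skip Jacobi rewriting: expand, keep v1-initial words, read off terms.
Composite bracket: [[v2, v1], [v4, v3]]
Applying ab - ba throughout gives 8 signed words (2^3 = 8).
The v1-initial words carry the normal form:
  from v1v2v3v4, sign +1: term +[[[v1, v2], v3], v4]
  from v1v2v4v3, sign -1: term -[[[v1, v2], v4], v3]


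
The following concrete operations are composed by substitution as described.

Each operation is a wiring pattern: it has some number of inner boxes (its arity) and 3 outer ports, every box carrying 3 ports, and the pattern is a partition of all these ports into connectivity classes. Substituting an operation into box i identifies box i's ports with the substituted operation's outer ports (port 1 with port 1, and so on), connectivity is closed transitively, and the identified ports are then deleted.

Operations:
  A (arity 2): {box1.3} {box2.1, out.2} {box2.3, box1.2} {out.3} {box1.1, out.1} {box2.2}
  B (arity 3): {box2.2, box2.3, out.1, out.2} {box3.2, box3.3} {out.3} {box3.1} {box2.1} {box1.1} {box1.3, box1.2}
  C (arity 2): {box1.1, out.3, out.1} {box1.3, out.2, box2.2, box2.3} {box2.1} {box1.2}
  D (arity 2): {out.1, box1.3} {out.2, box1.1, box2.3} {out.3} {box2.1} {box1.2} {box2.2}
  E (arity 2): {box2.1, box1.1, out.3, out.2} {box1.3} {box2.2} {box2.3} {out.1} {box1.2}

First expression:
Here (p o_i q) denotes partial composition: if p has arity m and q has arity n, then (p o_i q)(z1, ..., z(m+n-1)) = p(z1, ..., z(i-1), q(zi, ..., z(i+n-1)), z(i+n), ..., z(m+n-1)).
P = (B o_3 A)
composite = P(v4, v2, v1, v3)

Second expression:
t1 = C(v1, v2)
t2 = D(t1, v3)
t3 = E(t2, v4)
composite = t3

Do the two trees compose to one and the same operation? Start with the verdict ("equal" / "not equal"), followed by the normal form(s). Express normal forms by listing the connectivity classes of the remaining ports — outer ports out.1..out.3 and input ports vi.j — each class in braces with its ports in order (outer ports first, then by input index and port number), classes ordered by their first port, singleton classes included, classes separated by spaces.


Reducing the first expression gives {out.1, out.2, v2.2, v2.3} {out.3} {v1.1} {v1.2, v3.3} {v1.3} {v2.1} {v3.1} {v3.2} {v4.1} {v4.2, v4.3}
Reducing the second expression gives {out.1} {out.2, out.3, v1.1, v3.3, v4.1} {v1.2} {v1.3, v2.2, v2.3} {v2.1} {v3.1} {v3.2} {v4.2} {v4.3}
The forms do not match — not equal.

not equal; first: {out.1, out.2, v2.2, v2.3} {out.3} {v1.1} {v1.2, v3.3} {v1.3} {v2.1} {v3.1} {v3.2} {v4.1} {v4.2, v4.3}; second: {out.1} {out.2, out.3, v1.1, v3.3, v4.1} {v1.2} {v1.3, v2.2, v2.3} {v2.1} {v3.1} {v3.2} {v4.2} {v4.3}


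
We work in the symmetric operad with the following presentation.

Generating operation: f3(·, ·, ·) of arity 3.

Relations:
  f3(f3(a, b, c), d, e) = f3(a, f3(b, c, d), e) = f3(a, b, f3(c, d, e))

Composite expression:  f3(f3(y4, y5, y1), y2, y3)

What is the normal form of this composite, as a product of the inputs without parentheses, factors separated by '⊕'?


Key point: f3 is associative — brackets drop, the y-order remains.
f3(y4, y5, y1) unparenthesizes to y4 ⊕ y5 ⊕ y1
f3(f3(y4, y5, y1), y2, y3) unparenthesizes to y4 ⊕ y5 ⊕ y1 ⊕ y2 ⊕ y3

y4 ⊕ y5 ⊕ y1 ⊕ y2 ⊕ y3
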